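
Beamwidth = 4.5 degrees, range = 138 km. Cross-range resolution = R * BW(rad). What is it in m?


BW_rad = 0.078539816
CR = 138000 * 0.078539816 = 10838.5 m

10838.5 m


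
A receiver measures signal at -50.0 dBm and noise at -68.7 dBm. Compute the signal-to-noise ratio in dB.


SNR = -50.0 - (-68.7) = 18.7 dB

18.7 dB


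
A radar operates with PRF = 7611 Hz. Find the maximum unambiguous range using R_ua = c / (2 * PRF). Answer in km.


R_ua = 3e8 / (2 * 7611) = 19708.3 m = 19.7 km

19.7 km


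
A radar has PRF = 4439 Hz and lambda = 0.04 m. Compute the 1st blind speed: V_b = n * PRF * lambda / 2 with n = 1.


V_blind = 1 * 4439 * 0.04 / 2 = 88.8 m/s

88.8 m/s


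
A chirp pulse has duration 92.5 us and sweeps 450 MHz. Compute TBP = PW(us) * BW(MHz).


TBP = 92.5 * 450 = 41625.0

41625.0


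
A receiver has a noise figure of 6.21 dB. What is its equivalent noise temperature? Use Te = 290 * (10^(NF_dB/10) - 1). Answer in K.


NF_lin = 10^(6.21/10) = 4.178304
Te = 290 * (4.178304 - 1) = 921.7 K

921.7 K


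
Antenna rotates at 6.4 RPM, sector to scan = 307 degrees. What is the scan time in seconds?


t = 307 / (6.4 * 360) * 60 = 7.99 s

7.99 s


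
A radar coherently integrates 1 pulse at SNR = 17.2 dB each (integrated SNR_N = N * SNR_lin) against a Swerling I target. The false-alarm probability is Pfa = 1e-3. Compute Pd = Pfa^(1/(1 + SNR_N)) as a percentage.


SNR_lin = 10^(17.2/10) = 52.48075
SNR_N = 1 * 52.48075 = 52.48075
1/(1 + SNR_N) = 1/53.48075 = 0.0186983
Pd = (1e-3)^0.0186983 = 0.87883
Pd = 87.9%

87.9%


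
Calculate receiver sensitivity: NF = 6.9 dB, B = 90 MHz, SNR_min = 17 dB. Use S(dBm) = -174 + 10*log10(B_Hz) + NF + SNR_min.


10*log10(90000000.0) = 79.54
S = -174 + 79.54 + 6.9 + 17 = -70.6 dBm

-70.6 dBm


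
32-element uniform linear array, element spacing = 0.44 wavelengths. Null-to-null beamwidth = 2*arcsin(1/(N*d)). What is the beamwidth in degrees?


1/(N*d) = 1/(32*0.44) = 0.071023
BW = 2*arcsin(0.071023) = 8.1 degrees

8.1 degrees


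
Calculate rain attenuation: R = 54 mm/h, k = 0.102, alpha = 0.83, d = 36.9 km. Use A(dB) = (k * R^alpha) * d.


gamma = 0.102 * 54^0.83 = 2.795677 dB/km
A = 2.795677 * 36.9 = 103.16 dB

103.16 dB


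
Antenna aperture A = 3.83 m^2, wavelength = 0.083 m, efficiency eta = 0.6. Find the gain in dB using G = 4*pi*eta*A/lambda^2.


G_linear = 4*pi*0.6*3.83/0.083^2 = 4191.83
G_dB = 10*log10(4191.83) = 36.2 dB

36.2 dB


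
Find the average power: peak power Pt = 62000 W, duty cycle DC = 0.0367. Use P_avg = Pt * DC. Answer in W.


P_avg = 62000 * 0.0367 = 2275.4 W

2275.4 W


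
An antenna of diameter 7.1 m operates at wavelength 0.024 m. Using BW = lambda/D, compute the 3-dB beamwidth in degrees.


BW_rad = 0.024 / 7.1 = 0.00338
BW_deg = 0.19 degrees

0.19 degrees


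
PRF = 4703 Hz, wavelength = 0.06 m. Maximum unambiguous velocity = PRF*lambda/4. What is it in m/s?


V_ua = 4703 * 0.06 / 4 = 70.5 m/s

70.5 m/s


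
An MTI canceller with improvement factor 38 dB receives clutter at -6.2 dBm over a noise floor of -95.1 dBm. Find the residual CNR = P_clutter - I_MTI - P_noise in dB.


CNR = -6.2 - 38 - (-95.1) = 50.9 dB

50.9 dB


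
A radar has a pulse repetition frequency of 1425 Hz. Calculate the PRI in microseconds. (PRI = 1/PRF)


PRI = 1/1425 = 0.0007017544 s = 701.8 us

701.8 us


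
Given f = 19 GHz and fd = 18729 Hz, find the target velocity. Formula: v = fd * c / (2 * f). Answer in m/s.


v = 18729 * 3e8 / (2 * 19000000000.0) = 147.9 m/s

147.9 m/s


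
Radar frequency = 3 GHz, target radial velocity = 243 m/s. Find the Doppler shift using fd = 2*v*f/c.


fd = 2 * 243 * 3000000000.0 / 3e8 = 4860.0 Hz

4860.0 Hz


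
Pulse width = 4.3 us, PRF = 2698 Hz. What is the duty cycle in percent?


DC = 4.3e-6 * 2698 * 100 = 1.16%

1.16%


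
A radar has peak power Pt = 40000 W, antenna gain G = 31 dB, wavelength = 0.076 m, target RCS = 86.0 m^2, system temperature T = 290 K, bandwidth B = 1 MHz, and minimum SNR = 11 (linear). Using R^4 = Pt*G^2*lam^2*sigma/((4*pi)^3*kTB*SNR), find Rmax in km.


G_lin = 10^(31/10) = 1258.925412
R^4 = 40000 * 1258.925412^2 * 0.076^2 * 86.0 / ((4*pi)^3 * 1.38e-23 * 290 * 1000000.0 * 11)
R^4 = 3.60484e20 m^4
R_max = (3.60484e20)^(1/4) = 137791.2 m = 137.8 km

137.8 km


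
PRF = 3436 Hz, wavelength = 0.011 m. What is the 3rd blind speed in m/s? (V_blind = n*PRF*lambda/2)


V_blind = 3 * 3436 * 0.011 / 2 = 56.7 m/s

56.7 m/s


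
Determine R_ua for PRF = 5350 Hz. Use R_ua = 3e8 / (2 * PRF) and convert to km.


R_ua = 3e8 / (2 * 5350) = 28037.4 m = 28.0 km

28.0 km


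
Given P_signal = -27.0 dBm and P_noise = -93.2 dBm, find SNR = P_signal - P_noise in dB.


SNR = -27.0 - (-93.2) = 66.2 dB

66.2 dB


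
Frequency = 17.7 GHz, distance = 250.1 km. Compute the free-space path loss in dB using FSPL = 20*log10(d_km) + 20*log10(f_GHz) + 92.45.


20*log10(250.1) = 47.96
20*log10(17.7) = 24.96
FSPL = 165.4 dB

165.4 dB


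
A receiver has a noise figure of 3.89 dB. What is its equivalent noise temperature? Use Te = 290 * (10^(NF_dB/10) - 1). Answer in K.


NF_lin = 10^(3.89/10) = 2.449063
Te = 290 * (2.449063 - 1) = 420.2 K

420.2 K


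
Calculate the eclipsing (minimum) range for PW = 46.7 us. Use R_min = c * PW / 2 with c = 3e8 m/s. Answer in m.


R_min = 3e8 * 46.7e-6 / 2 = 7005.0 m

7005.0 m


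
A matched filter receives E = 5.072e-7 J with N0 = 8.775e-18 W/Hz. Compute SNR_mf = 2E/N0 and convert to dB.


SNR_lin = 2 * 5.072e-7 / 8.775e-18 = 1.156e11
SNR_dB = 10*log10(1.156e11) = 110.6 dB

110.6 dB


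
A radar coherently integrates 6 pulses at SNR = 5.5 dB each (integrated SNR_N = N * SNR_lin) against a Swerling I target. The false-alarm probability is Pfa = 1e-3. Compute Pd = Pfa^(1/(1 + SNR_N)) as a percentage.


SNR_lin = 10^(5.5/10) = 3.54813
SNR_N = 6 * 3.54813 = 21.28878
1/(1 + SNR_N) = 1/22.28878 = 0.0448656
Pd = (1e-3)^0.0448656 = 0.73351
Pd = 73.4%

73.4%


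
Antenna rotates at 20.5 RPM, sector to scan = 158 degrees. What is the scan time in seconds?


t = 158 / (20.5 * 360) * 60 = 1.28 s

1.28 s


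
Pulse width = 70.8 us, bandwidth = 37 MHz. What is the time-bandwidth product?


TBP = 70.8 * 37 = 2619.6

2619.6


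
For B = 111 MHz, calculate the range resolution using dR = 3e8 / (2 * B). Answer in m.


dR = 3e8 / (2 * 111000000.0) = 1.35 m

1.35 m


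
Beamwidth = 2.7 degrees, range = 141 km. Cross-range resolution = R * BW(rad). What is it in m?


BW_rad = 0.04712389
CR = 141000 * 0.04712389 = 6644.5 m

6644.5 m


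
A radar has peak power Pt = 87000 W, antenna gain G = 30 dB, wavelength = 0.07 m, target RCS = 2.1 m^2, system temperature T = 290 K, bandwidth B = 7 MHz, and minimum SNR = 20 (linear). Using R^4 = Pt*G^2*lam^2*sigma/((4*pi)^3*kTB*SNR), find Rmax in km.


G_lin = 10^(30/10) = 1000.0
R^4 = 87000 * 1000.0^2 * 0.07^2 * 2.1 / ((4*pi)^3 * 1.38e-23 * 290 * 7000000.0 * 20)
R^4 = 8.05193e17 m^4
R_max = (8.05193e17)^(1/4) = 29955.4 m = 30.0 km

30.0 km


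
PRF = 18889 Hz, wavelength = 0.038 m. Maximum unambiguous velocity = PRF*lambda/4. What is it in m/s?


V_ua = 18889 * 0.038 / 4 = 179.4 m/s

179.4 m/s


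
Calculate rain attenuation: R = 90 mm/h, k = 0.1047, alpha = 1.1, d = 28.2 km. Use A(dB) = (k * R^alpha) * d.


gamma = 0.1047 * 90^1.1 = 14.777924 dB/km
A = 14.777924 * 28.2 = 416.74 dB

416.74 dB


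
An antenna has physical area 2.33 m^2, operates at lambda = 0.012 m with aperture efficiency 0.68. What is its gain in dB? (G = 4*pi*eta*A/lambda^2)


G_linear = 4*pi*0.68*2.33/0.012^2 = 138264.98
G_dB = 10*log10(138264.98) = 51.4 dB

51.4 dB


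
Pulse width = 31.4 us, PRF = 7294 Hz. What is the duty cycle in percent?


DC = 31.4e-6 * 7294 * 100 = 22.9%

22.9%


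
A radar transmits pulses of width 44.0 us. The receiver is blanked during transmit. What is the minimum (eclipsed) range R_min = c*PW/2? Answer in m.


R_min = 3e8 * 44.0e-6 / 2 = 6600.0 m

6600.0 m


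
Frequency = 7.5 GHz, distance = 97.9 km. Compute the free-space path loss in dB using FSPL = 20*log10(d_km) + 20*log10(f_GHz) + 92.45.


20*log10(97.9) = 39.82
20*log10(7.5) = 17.5
FSPL = 149.8 dB

149.8 dB


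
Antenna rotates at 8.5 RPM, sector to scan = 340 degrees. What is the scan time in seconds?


t = 340 / (8.5 * 360) * 60 = 6.67 s

6.67 s


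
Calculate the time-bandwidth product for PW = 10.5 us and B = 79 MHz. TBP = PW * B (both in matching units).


TBP = 10.5 * 79 = 829.5

829.5


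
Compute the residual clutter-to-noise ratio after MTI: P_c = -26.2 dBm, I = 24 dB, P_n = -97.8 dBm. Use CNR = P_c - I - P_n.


CNR = -26.2 - 24 - (-97.8) = 47.6 dB

47.6 dB


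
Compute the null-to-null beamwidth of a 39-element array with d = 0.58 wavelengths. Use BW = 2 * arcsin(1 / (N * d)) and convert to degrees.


1/(N*d) = 1/(39*0.58) = 0.044209
BW = 2*arcsin(0.044209) = 5.1 degrees

5.1 degrees


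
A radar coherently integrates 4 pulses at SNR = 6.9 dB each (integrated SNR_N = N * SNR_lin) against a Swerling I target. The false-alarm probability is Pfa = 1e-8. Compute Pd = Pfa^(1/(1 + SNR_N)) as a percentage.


SNR_lin = 10^(6.9/10) = 4.89779
SNR_N = 4 * 4.89779 = 19.59116
1/(1 + SNR_N) = 1/20.59116 = 0.0485645
Pd = (1e-8)^0.0485645 = 0.40877
Pd = 40.9%

40.9%


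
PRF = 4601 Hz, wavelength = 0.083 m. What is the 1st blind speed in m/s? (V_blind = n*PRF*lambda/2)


V_blind = 1 * 4601 * 0.083 / 2 = 190.9 m/s

190.9 m/s


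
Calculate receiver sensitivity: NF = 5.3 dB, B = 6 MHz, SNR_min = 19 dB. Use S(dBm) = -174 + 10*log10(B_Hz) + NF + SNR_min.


10*log10(6000000.0) = 67.78
S = -174 + 67.78 + 5.3 + 19 = -81.9 dBm

-81.9 dBm


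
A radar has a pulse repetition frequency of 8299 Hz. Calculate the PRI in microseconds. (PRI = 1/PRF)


PRI = 1/8299 = 0.0001204964 s = 120.5 us

120.5 us


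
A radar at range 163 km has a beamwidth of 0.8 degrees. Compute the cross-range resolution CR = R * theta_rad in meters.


BW_rad = 0.013962634
CR = 163000 * 0.013962634 = 2275.9 m

2275.9 m


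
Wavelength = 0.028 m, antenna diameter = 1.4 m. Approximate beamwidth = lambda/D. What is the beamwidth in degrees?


BW_rad = 0.028 / 1.4 = 0.02
BW_deg = 1.15 degrees

1.15 degrees


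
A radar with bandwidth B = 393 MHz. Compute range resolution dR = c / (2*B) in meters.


dR = 3e8 / (2 * 393000000.0) = 0.38 m

0.38 m


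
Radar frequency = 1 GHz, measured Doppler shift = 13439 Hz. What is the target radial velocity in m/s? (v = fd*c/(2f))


v = 13439 * 3e8 / (2 * 1000000000.0) = 2015.9 m/s

2015.9 m/s


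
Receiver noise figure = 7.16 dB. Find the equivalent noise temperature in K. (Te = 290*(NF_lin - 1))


NF_lin = 10^(7.16/10) = 5.19996
Te = 290 * (5.19996 - 1) = 1218.0 K

1218.0 K


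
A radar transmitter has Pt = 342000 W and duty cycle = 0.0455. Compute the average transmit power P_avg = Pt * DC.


P_avg = 342000 * 0.0455 = 15561.0 W

15561.0 W


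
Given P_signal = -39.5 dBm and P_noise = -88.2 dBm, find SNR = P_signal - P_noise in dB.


SNR = -39.5 - (-88.2) = 48.7 dB

48.7 dB


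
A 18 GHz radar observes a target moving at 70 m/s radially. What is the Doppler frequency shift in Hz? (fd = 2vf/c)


fd = 2 * 70 * 18000000000.0 / 3e8 = 8400.0 Hz

8400.0 Hz


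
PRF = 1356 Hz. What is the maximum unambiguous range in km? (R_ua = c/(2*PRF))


R_ua = 3e8 / (2 * 1356) = 110619.5 m = 110.6 km

110.6 km


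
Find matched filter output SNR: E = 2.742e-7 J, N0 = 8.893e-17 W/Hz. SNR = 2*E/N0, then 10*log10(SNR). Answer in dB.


SNR_lin = 2 * 2.742e-7 / 8.893e-17 = 6.167e9
SNR_dB = 10*log10(6.167e9) = 97.9 dB

97.9 dB


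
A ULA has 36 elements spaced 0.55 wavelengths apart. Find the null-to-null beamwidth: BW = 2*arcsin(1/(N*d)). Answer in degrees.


1/(N*d) = 1/(36*0.55) = 0.050505
BW = 2*arcsin(0.050505) = 5.8 degrees

5.8 degrees


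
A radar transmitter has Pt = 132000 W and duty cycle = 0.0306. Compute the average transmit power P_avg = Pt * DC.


P_avg = 132000 * 0.0306 = 4039.2 W

4039.2 W


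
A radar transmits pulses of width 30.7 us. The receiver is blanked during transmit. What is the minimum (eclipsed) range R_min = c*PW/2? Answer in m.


R_min = 3e8 * 30.7e-6 / 2 = 4605.0 m

4605.0 m


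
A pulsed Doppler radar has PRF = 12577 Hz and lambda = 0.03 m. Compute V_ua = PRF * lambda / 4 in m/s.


V_ua = 12577 * 0.03 / 4 = 94.3 m/s

94.3 m/s


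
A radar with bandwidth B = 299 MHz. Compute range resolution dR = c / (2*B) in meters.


dR = 3e8 / (2 * 299000000.0) = 0.5 m

0.5 m


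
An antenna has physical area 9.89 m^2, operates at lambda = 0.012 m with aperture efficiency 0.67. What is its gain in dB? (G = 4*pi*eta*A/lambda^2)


G_linear = 4*pi*0.67*9.89/0.012^2 = 578253.76
G_dB = 10*log10(578253.76) = 57.6 dB

57.6 dB


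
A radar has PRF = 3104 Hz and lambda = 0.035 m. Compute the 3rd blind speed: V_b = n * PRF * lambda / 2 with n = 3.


V_blind = 3 * 3104 * 0.035 / 2 = 163.0 m/s

163.0 m/s


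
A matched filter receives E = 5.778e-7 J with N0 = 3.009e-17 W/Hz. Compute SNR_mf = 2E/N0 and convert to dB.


SNR_lin = 2 * 5.778e-7 / 3.009e-17 = 3.84e10
SNR_dB = 10*log10(3.84e10) = 105.8 dB

105.8 dB


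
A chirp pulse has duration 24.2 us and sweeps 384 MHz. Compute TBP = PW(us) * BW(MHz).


TBP = 24.2 * 384 = 9292.8

9292.8


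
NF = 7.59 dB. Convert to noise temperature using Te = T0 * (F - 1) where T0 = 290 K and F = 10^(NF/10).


NF_lin = 10^(7.59/10) = 5.741165
Te = 290 * (5.741165 - 1) = 1374.9 K

1374.9 K


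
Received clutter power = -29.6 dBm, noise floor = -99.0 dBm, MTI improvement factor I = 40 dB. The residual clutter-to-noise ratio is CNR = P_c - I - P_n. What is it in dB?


CNR = -29.6 - 40 - (-99.0) = 29.4 dB

29.4 dB


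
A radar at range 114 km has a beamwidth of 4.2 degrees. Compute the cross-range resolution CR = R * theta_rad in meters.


BW_rad = 0.073303829
CR = 114000 * 0.073303829 = 8356.6 m

8356.6 m


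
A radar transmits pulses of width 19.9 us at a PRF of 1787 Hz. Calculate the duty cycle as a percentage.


DC = 19.9e-6 * 1787 * 100 = 3.56%

3.56%


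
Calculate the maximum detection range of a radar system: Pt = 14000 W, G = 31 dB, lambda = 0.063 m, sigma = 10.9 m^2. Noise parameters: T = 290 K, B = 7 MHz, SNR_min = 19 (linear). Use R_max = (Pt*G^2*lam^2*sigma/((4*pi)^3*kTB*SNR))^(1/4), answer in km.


G_lin = 10^(31/10) = 1258.925412
R^4 = 14000 * 1258.925412^2 * 0.063^2 * 10.9 / ((4*pi)^3 * 1.38e-23 * 290 * 7000000.0 * 19)
R^4 = 9.08819e17 m^4
R_max = (9.08819e17)^(1/4) = 30875.9 m = 30.9 km

30.9 km


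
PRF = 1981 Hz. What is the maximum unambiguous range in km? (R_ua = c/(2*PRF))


R_ua = 3e8 / (2 * 1981) = 75719.3 m = 75.7 km

75.7 km


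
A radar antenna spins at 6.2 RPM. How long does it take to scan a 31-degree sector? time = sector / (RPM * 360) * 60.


t = 31 / (6.2 * 360) * 60 = 0.83 s

0.83 s


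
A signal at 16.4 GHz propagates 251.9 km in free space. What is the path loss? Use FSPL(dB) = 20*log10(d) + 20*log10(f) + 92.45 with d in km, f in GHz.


20*log10(251.9) = 48.02
20*log10(16.4) = 24.3
FSPL = 164.8 dB

164.8 dB


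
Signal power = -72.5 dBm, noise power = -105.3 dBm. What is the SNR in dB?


SNR = -72.5 - (-105.3) = 32.8 dB

32.8 dB


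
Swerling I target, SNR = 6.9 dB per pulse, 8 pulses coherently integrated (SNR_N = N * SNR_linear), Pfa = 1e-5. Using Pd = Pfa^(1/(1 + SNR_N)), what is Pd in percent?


SNR_lin = 10^(6.9/10) = 4.89779
SNR_N = 8 * 4.89779 = 39.18232
1/(1 + SNR_N) = 1/40.18232 = 0.0248866
Pd = (1e-5)^0.0248866 = 0.75087
Pd = 75.1%

75.1%


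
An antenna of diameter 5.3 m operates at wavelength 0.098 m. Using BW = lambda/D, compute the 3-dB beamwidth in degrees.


BW_rad = 0.098 / 5.3 = 0.018491
BW_deg = 1.06 degrees

1.06 degrees


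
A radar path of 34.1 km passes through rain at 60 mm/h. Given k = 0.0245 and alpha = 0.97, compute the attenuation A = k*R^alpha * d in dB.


gamma = 0.0245 * 60^0.97 = 1.300088 dB/km
A = 1.300088 * 34.1 = 44.33 dB

44.33 dB


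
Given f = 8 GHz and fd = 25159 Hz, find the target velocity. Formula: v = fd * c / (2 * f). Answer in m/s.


v = 25159 * 3e8 / (2 * 8000000000.0) = 471.7 m/s

471.7 m/s


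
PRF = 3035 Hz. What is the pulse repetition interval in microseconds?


PRI = 1/3035 = 0.0003294893 s = 329.5 us

329.5 us


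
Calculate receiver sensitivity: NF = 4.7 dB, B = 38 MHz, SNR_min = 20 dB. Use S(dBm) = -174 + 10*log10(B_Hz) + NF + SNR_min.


10*log10(38000000.0) = 75.8
S = -174 + 75.8 + 4.7 + 20 = -73.5 dBm

-73.5 dBm


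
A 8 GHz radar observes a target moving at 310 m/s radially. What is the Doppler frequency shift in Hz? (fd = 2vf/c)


fd = 2 * 310 * 8000000000.0 / 3e8 = 16533.3 Hz

16533.3 Hz


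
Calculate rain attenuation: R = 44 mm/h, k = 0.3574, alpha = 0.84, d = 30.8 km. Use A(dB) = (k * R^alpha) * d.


gamma = 0.3574 * 44^0.84 = 8.58331 dB/km
A = 8.58331 * 30.8 = 264.37 dB

264.37 dB


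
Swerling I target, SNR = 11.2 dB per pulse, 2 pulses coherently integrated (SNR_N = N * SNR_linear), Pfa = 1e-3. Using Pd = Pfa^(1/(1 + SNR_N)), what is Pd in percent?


SNR_lin = 10^(11.2/10) = 13.18257
SNR_N = 2 * 13.18257 = 26.36514
1/(1 + SNR_N) = 1/27.36514 = 0.0365428
Pd = (1e-3)^0.0365428 = 0.77691
Pd = 77.7%

77.7%


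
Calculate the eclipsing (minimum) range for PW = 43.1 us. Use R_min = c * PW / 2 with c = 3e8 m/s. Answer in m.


R_min = 3e8 * 43.1e-6 / 2 = 6465.0 m

6465.0 m


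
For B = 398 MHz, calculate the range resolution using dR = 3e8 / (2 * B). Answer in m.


dR = 3e8 / (2 * 398000000.0) = 0.38 m

0.38 m


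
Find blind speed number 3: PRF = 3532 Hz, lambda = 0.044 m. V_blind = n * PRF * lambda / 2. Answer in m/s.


V_blind = 3 * 3532 * 0.044 / 2 = 233.1 m/s

233.1 m/s


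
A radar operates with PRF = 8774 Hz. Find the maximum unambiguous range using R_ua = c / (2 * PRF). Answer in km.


R_ua = 3e8 / (2 * 8774) = 17096.0 m = 17.1 km

17.1 km


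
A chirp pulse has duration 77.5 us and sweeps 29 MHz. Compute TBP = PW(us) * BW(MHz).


TBP = 77.5 * 29 = 2247.5

2247.5


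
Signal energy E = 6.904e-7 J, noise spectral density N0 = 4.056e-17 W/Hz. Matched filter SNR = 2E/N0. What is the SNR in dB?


SNR_lin = 2 * 6.904e-7 / 4.056e-17 = 3.404e10
SNR_dB = 10*log10(3.404e10) = 105.3 dB

105.3 dB


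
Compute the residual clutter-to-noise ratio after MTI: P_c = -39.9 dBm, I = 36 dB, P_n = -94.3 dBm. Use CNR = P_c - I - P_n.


CNR = -39.9 - 36 - (-94.3) = 18.4 dB

18.4 dB


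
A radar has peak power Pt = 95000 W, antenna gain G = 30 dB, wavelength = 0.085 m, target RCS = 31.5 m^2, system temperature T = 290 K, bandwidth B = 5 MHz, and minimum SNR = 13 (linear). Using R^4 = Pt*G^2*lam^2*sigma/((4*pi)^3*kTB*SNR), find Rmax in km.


G_lin = 10^(30/10) = 1000.0
R^4 = 95000 * 1000.0^2 * 0.085^2 * 31.5 / ((4*pi)^3 * 1.38e-23 * 290 * 5000000.0 * 13)
R^4 = 4.18844e19 m^4
R_max = (4.18844e19)^(1/4) = 80447.6 m = 80.4 km

80.4 km


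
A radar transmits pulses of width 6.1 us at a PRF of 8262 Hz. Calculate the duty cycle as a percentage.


DC = 6.1e-6 * 8262 * 100 = 5.04%

5.04%


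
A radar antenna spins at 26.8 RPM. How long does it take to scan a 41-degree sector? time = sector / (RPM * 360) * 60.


t = 41 / (26.8 * 360) * 60 = 0.25 s

0.25 s


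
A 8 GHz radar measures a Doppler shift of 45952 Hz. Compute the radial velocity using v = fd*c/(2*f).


v = 45952 * 3e8 / (2 * 8000000000.0) = 861.6 m/s

861.6 m/s


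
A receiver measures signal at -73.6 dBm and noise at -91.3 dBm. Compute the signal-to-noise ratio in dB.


SNR = -73.6 - (-91.3) = 17.7 dB

17.7 dB


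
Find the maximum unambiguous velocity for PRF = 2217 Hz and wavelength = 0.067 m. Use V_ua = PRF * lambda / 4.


V_ua = 2217 * 0.067 / 4 = 37.1 m/s

37.1 m/s


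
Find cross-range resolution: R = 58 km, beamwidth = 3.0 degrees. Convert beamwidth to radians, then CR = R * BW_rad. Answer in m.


BW_rad = 0.052359878
CR = 58000 * 0.052359878 = 3036.9 m

3036.9 m


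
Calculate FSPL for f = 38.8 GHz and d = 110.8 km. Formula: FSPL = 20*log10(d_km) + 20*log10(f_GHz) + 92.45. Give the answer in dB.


20*log10(110.8) = 40.89
20*log10(38.8) = 31.78
FSPL = 165.1 dB

165.1 dB


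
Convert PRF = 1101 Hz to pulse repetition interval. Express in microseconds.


PRI = 1/1101 = 0.0009082652 s = 908.3 us

908.3 us


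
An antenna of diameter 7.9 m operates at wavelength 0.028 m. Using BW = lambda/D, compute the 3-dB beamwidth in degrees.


BW_rad = 0.028 / 7.9 = 0.003544
BW_deg = 0.2 degrees

0.2 degrees


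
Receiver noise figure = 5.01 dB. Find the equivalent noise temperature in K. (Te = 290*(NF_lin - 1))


NF_lin = 10^(5.01/10) = 3.169567
Te = 290 * (3.169567 - 1) = 629.2 K

629.2 K


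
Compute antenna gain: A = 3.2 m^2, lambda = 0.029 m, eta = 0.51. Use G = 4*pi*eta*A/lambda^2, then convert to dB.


G_linear = 4*pi*0.51*3.2/0.029^2 = 24385.63
G_dB = 10*log10(24385.63) = 43.9 dB

43.9 dB


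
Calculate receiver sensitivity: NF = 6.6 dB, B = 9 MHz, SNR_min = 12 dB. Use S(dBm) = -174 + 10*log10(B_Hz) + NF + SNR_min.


10*log10(9000000.0) = 69.54
S = -174 + 69.54 + 6.6 + 12 = -85.9 dBm

-85.9 dBm


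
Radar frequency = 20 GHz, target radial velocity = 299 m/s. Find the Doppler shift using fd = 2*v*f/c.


fd = 2 * 299 * 20000000000.0 / 3e8 = 39866.7 Hz

39866.7 Hz


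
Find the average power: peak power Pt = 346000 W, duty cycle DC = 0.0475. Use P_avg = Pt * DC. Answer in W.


P_avg = 346000 * 0.0475 = 16435.0 W

16435.0 W


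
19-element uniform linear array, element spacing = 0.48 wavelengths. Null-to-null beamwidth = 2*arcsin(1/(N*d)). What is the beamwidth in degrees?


1/(N*d) = 1/(19*0.48) = 0.109649
BW = 2*arcsin(0.109649) = 12.6 degrees

12.6 degrees


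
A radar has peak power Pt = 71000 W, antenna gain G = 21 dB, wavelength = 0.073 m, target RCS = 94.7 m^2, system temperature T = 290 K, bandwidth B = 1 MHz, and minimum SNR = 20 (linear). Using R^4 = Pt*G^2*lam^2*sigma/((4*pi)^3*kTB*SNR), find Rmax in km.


G_lin = 10^(21/10) = 125.892541
R^4 = 71000 * 125.892541^2 * 0.073^2 * 94.7 / ((4*pi)^3 * 1.38e-23 * 290 * 1000000.0 * 20)
R^4 = 3.57534e18 m^4
R_max = (3.57534e18)^(1/4) = 43484.0 m = 43.5 km

43.5 km


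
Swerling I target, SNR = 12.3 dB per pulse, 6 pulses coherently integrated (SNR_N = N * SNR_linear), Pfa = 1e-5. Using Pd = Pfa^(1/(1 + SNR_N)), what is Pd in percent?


SNR_lin = 10^(12.3/10) = 16.98244
SNR_N = 6 * 16.98244 = 101.89464
1/(1 + SNR_N) = 1/102.89464 = 0.0097187
Pd = (1e-5)^0.0097187 = 0.89414
Pd = 89.4%

89.4%


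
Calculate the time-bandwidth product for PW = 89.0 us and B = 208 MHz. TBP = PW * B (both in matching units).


TBP = 89.0 * 208 = 18512.0

18512.0


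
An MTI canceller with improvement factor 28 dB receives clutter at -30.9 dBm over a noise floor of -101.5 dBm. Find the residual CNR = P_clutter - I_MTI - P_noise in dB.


CNR = -30.9 - 28 - (-101.5) = 42.6 dB

42.6 dB


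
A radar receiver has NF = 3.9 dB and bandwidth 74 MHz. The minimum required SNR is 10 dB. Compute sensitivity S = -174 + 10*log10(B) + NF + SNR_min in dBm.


10*log10(74000000.0) = 78.69
S = -174 + 78.69 + 3.9 + 10 = -81.4 dBm

-81.4 dBm


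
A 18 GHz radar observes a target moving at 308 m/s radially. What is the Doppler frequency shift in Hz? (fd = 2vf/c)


fd = 2 * 308 * 18000000000.0 / 3e8 = 36960.0 Hz

36960.0 Hz


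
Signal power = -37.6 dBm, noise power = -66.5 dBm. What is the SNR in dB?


SNR = -37.6 - (-66.5) = 28.9 dB

28.9 dB


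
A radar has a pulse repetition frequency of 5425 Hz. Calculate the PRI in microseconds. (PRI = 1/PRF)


PRI = 1/5425 = 0.0001843318 s = 184.3 us

184.3 us


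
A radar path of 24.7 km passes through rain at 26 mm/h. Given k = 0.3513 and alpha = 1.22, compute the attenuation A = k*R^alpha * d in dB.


gamma = 0.3513 * 26^1.22 = 18.70448 dB/km
A = 18.70448 * 24.7 = 462.0 dB

462.0 dB


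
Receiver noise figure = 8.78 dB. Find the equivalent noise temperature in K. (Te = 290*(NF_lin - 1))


NF_lin = 10^(8.78/10) = 7.550922
Te = 290 * (7.550922 - 1) = 1899.8 K

1899.8 K


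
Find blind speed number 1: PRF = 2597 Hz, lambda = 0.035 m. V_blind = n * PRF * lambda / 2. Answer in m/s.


V_blind = 1 * 2597 * 0.035 / 2 = 45.4 m/s

45.4 m/s


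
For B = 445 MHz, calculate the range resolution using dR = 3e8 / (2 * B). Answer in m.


dR = 3e8 / (2 * 445000000.0) = 0.34 m

0.34 m


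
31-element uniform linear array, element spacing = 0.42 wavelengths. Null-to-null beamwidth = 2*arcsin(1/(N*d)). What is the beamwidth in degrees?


1/(N*d) = 1/(31*0.42) = 0.076805
BW = 2*arcsin(0.076805) = 8.8 degrees

8.8 degrees


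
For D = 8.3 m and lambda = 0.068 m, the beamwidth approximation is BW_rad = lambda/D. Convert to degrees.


BW_rad = 0.068 / 8.3 = 0.008193
BW_deg = 0.47 degrees

0.47 degrees


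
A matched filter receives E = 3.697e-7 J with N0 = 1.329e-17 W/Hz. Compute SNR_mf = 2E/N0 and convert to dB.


SNR_lin = 2 * 3.697e-7 / 1.329e-17 = 5.564e10
SNR_dB = 10*log10(5.564e10) = 107.5 dB

107.5 dB


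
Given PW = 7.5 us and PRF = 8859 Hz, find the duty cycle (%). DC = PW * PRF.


DC = 7.5e-6 * 8859 * 100 = 6.64%

6.64%


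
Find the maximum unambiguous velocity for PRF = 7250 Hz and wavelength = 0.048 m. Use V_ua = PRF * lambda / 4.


V_ua = 7250 * 0.048 / 4 = 87.0 m/s

87.0 m/s


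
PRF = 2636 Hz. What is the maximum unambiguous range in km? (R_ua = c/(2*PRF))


R_ua = 3e8 / (2 * 2636) = 56904.4 m = 56.9 km

56.9 km


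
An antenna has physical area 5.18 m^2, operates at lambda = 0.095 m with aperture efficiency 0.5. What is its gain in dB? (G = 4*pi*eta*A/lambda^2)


G_linear = 4*pi*0.5*5.18/0.095^2 = 3606.3
G_dB = 10*log10(3606.3) = 35.6 dB

35.6 dB


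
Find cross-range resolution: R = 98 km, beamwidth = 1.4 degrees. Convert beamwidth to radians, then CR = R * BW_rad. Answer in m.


BW_rad = 0.02443461
CR = 98000 * 0.02443461 = 2394.6 m

2394.6 m


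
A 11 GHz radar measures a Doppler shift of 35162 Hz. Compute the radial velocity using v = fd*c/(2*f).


v = 35162 * 3e8 / (2 * 11000000000.0) = 479.5 m/s

479.5 m/s


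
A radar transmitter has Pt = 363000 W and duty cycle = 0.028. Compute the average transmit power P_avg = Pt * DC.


P_avg = 363000 * 0.028 = 10164.0 W

10164.0 W


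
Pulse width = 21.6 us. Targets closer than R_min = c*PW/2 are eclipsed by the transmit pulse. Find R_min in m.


R_min = 3e8 * 21.6e-6 / 2 = 3240.0 m

3240.0 m


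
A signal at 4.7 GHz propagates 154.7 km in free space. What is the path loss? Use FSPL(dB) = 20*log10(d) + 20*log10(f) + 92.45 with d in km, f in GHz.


20*log10(154.7) = 43.79
20*log10(4.7) = 13.44
FSPL = 149.7 dB

149.7 dB


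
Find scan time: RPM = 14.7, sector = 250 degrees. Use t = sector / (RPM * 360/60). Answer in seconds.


t = 250 / (14.7 * 360) * 60 = 2.83 s

2.83 s


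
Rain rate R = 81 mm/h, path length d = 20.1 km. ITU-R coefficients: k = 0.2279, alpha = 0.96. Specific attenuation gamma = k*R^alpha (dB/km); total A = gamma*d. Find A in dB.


gamma = 0.2279 * 81^0.96 = 15.484242 dB/km
A = 15.484242 * 20.1 = 311.23 dB

311.23 dB


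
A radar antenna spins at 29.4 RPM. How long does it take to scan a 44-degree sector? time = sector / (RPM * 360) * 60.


t = 44 / (29.4 * 360) * 60 = 0.25 s

0.25 s


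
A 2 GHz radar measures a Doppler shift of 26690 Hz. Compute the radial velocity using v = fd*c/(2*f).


v = 26690 * 3e8 / (2 * 2000000000.0) = 2001.8 m/s

2001.8 m/s


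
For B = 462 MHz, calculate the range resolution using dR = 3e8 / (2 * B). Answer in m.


dR = 3e8 / (2 * 462000000.0) = 0.32 m

0.32 m


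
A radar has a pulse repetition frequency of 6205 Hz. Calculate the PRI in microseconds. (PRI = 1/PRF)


PRI = 1/6205 = 0.0001611604 s = 161.2 us

161.2 us


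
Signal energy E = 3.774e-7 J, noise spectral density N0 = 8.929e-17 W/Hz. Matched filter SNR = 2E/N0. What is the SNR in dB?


SNR_lin = 2 * 3.774e-7 / 8.929e-17 = 8.453e9
SNR_dB = 10*log10(8.453e9) = 99.3 dB

99.3 dB


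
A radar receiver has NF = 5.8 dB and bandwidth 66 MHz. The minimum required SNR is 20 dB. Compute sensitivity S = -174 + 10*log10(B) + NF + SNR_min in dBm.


10*log10(66000000.0) = 78.2
S = -174 + 78.2 + 5.8 + 20 = -70.0 dBm

-70.0 dBm


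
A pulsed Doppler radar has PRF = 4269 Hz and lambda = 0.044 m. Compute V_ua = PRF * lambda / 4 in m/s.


V_ua = 4269 * 0.044 / 4 = 47.0 m/s

47.0 m/s


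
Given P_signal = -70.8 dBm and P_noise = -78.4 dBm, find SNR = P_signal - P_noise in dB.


SNR = -70.8 - (-78.4) = 7.6 dB

7.6 dB


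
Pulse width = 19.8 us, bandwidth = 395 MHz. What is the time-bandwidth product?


TBP = 19.8 * 395 = 7821.0

7821.0


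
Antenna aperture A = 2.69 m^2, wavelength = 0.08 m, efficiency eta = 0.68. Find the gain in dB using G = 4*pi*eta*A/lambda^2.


G_linear = 4*pi*0.68*2.69/0.08^2 = 3591.63
G_dB = 10*log10(3591.63) = 35.6 dB

35.6 dB


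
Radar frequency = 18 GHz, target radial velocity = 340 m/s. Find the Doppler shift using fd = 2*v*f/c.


fd = 2 * 340 * 18000000000.0 / 3e8 = 40800.0 Hz

40800.0 Hz


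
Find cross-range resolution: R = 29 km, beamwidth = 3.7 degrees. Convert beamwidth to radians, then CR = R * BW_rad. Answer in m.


BW_rad = 0.064577182
CR = 29000 * 0.064577182 = 1872.7 m

1872.7 m


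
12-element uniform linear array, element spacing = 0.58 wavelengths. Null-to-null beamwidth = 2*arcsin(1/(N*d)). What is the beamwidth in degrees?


1/(N*d) = 1/(12*0.58) = 0.143678
BW = 2*arcsin(0.143678) = 16.5 degrees

16.5 degrees


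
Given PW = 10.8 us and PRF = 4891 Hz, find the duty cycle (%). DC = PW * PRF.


DC = 10.8e-6 * 4891 * 100 = 5.28%

5.28%


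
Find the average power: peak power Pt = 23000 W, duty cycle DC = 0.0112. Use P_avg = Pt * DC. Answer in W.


P_avg = 23000 * 0.0112 = 257.6 W

257.6 W


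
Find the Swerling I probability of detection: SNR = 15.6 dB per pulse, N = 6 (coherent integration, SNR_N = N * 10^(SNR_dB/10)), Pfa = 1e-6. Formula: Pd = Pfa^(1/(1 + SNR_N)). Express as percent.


SNR_lin = 10^(15.6/10) = 36.30781
SNR_N = 6 * 36.30781 = 217.84686
1/(1 + SNR_N) = 1/218.84686 = 0.0045694
Pd = (1e-6)^0.0045694 = 0.93882
Pd = 93.9%

93.9%


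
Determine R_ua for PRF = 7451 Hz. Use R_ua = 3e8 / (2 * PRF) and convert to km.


R_ua = 3e8 / (2 * 7451) = 20131.5 m = 20.1 km

20.1 km


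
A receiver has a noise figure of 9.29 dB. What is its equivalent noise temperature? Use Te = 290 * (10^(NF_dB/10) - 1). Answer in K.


NF_lin = 10^(9.29/10) = 8.491805
Te = 290 * (8.491805 - 1) = 2172.6 K

2172.6 K


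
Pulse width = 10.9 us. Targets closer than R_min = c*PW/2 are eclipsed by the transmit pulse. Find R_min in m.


R_min = 3e8 * 10.9e-6 / 2 = 1635.0 m

1635.0 m


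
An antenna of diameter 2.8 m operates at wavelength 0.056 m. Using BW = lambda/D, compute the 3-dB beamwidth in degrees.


BW_rad = 0.056 / 2.8 = 0.02
BW_deg = 1.15 degrees

1.15 degrees


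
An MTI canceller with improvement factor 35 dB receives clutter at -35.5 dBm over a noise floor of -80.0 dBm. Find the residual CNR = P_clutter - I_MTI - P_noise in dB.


CNR = -35.5 - 35 - (-80.0) = 9.5 dB

9.5 dB


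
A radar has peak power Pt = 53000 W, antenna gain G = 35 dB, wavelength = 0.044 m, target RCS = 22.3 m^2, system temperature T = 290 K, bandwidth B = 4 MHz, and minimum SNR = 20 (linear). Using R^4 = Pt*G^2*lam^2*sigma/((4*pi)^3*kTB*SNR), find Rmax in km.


G_lin = 10^(35/10) = 3162.27766
R^4 = 53000 * 3162.27766^2 * 0.044^2 * 22.3 / ((4*pi)^3 * 1.38e-23 * 290 * 4000000.0 * 20)
R^4 = 3.60155e19 m^4
R_max = (3.60155e19)^(1/4) = 77468.0 m = 77.5 km

77.5 km


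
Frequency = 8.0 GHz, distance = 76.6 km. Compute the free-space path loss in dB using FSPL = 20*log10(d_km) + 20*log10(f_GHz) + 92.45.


20*log10(76.6) = 37.68
20*log10(8.0) = 18.06
FSPL = 148.2 dB

148.2 dB


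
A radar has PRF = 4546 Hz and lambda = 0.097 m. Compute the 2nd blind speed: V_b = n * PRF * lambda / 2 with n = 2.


V_blind = 2 * 4546 * 0.097 / 2 = 441.0 m/s

441.0 m/s


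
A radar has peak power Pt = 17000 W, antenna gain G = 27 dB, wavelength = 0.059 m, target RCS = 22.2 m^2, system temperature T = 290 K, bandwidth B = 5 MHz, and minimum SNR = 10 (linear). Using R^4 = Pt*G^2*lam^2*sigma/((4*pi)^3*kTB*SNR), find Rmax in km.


G_lin = 10^(27/10) = 501.187234
R^4 = 17000 * 501.187234^2 * 0.059^2 * 22.2 / ((4*pi)^3 * 1.38e-23 * 290 * 5000000.0 * 10)
R^4 = 8.31054e17 m^4
R_max = (8.31054e17)^(1/4) = 30193.1 m = 30.2 km

30.2 km


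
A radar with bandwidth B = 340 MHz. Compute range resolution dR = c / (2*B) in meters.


dR = 3e8 / (2 * 340000000.0) = 0.44 m

0.44 m


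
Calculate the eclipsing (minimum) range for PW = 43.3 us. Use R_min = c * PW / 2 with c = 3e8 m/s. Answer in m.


R_min = 3e8 * 43.3e-6 / 2 = 6495.0 m

6495.0 m


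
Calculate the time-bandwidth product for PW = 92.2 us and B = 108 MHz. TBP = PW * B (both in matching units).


TBP = 92.2 * 108 = 9957.6

9957.6


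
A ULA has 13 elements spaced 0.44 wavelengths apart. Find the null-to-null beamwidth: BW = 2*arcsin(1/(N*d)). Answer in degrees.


1/(N*d) = 1/(13*0.44) = 0.174825
BW = 2*arcsin(0.174825) = 20.1 degrees

20.1 degrees


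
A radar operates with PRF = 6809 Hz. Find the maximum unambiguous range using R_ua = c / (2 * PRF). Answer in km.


R_ua = 3e8 / (2 * 6809) = 22029.7 m = 22.0 km

22.0 km


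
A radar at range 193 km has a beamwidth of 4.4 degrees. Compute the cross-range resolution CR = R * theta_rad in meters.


BW_rad = 0.076794487
CR = 193000 * 0.076794487 = 14821.3 m

14821.3 m


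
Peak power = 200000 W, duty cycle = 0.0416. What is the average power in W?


P_avg = 200000 * 0.0416 = 8320.0 W

8320.0 W


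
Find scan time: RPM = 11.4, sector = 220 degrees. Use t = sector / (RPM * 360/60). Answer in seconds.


t = 220 / (11.4 * 360) * 60 = 3.22 s

3.22 s


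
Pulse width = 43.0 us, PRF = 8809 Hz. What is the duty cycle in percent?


DC = 43.0e-6 * 8809 * 100 = 37.88%

37.88%


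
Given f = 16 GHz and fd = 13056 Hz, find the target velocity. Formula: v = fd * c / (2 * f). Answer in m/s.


v = 13056 * 3e8 / (2 * 16000000000.0) = 122.4 m/s

122.4 m/s


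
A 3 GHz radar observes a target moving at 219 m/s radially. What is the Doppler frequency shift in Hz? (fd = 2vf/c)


fd = 2 * 219 * 3000000000.0 / 3e8 = 4380.0 Hz

4380.0 Hz


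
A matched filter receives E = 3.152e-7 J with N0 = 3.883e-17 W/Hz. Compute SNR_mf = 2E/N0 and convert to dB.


SNR_lin = 2 * 3.152e-7 / 3.883e-17 = 1.623e10
SNR_dB = 10*log10(1.623e10) = 102.1 dB

102.1 dB


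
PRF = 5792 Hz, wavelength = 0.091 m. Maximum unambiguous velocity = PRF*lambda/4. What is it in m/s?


V_ua = 5792 * 0.091 / 4 = 131.8 m/s

131.8 m/s


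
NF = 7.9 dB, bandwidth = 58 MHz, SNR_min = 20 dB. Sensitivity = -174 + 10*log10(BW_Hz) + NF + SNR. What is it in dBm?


10*log10(58000000.0) = 77.63
S = -174 + 77.63 + 7.9 + 20 = -68.5 dBm

-68.5 dBm


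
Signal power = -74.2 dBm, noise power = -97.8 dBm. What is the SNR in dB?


SNR = -74.2 - (-97.8) = 23.6 dB

23.6 dB


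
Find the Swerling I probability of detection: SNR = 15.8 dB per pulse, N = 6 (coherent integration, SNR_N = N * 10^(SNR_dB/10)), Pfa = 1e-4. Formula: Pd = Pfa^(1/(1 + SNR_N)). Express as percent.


SNR_lin = 10^(15.8/10) = 38.01894
SNR_N = 6 * 38.01894 = 228.11364
1/(1 + SNR_N) = 1/229.11364 = 0.0043646
Pd = (1e-4)^0.0043646 = 0.9606
Pd = 96.1%

96.1%


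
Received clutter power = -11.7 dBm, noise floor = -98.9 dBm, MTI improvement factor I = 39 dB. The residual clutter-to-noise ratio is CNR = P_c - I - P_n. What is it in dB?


CNR = -11.7 - 39 - (-98.9) = 48.2 dB

48.2 dB


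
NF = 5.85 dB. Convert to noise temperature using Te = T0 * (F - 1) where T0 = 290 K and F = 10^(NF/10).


NF_lin = 10^(5.85/10) = 3.845918
Te = 290 * (3.845918 - 1) = 825.3 K

825.3 K


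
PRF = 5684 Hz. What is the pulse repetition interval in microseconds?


PRI = 1/5684 = 0.0001759324 s = 175.9 us

175.9 us


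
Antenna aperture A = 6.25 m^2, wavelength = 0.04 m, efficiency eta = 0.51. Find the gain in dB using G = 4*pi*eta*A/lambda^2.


G_linear = 4*pi*0.51*6.25/0.04^2 = 25034.57
G_dB = 10*log10(25034.57) = 44.0 dB

44.0 dB


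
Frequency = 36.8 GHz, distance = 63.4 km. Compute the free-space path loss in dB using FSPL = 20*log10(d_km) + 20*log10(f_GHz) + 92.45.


20*log10(63.4) = 36.04
20*log10(36.8) = 31.32
FSPL = 159.8 dB

159.8 dB


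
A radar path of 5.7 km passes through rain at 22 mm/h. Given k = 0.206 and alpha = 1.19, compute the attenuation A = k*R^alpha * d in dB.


gamma = 0.206 * 22^1.19 = 8.153615 dB/km
A = 8.153615 * 5.7 = 46.48 dB

46.48 dB


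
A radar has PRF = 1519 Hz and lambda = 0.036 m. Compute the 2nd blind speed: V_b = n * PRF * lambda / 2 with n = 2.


V_blind = 2 * 1519 * 0.036 / 2 = 54.7 m/s

54.7 m/s


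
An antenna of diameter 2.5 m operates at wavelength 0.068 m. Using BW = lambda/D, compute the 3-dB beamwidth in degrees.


BW_rad = 0.068 / 2.5 = 0.0272
BW_deg = 1.56 degrees

1.56 degrees


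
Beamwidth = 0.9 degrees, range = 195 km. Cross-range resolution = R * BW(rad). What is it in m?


BW_rad = 0.015707963
CR = 195000 * 0.015707963 = 3063.1 m

3063.1 m


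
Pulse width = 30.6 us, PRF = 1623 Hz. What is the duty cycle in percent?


DC = 30.6e-6 * 1623 * 100 = 4.97%

4.97%


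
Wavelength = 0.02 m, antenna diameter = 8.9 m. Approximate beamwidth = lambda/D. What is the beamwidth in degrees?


BW_rad = 0.02 / 8.9 = 0.002247
BW_deg = 0.13 degrees

0.13 degrees


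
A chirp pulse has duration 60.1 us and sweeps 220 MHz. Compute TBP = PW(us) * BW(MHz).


TBP = 60.1 * 220 = 13222.0

13222.0


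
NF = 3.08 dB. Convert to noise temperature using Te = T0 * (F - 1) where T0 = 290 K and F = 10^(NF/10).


NF_lin = 10^(3.08/10) = 2.032357
Te = 290 * (2.032357 - 1) = 299.4 K

299.4 K


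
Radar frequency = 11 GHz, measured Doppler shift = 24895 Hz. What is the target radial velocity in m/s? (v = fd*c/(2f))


v = 24895 * 3e8 / (2 * 11000000000.0) = 339.5 m/s

339.5 m/s


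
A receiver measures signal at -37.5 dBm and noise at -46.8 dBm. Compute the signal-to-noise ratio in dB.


SNR = -37.5 - (-46.8) = 9.3 dB

9.3 dB


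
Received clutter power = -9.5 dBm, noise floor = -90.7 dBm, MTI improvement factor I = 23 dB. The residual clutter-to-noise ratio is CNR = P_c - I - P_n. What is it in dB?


CNR = -9.5 - 23 - (-90.7) = 58.2 dB

58.2 dB


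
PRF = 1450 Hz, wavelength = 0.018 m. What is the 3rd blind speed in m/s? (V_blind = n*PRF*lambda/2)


V_blind = 3 * 1450 * 0.018 / 2 = 39.2 m/s

39.2 m/s


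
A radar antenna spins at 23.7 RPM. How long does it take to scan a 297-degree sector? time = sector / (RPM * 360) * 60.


t = 297 / (23.7 * 360) * 60 = 2.09 s

2.09 s


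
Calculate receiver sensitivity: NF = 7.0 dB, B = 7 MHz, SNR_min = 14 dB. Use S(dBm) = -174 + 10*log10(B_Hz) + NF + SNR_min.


10*log10(7000000.0) = 68.45
S = -174 + 68.45 + 7.0 + 14 = -84.5 dBm

-84.5 dBm


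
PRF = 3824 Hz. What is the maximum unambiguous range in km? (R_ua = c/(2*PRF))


R_ua = 3e8 / (2 * 3824) = 39225.9 m = 39.2 km

39.2 km


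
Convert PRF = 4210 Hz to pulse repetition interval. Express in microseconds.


PRI = 1/4210 = 0.0002375297 s = 237.5 us

237.5 us


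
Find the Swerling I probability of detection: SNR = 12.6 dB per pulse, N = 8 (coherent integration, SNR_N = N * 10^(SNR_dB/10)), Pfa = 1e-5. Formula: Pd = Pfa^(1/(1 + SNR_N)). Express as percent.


SNR_lin = 10^(12.6/10) = 18.19701
SNR_N = 8 * 18.19701 = 145.57608
1/(1 + SNR_N) = 1/146.57608 = 0.0068224
Pd = (1e-5)^0.0068224 = 0.92446
Pd = 92.4%

92.4%
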